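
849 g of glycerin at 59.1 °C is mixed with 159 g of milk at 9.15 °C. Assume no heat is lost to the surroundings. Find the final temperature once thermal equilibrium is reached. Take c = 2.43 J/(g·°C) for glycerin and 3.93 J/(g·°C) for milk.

T_f ≈ 47.5 °C

Net heat exchanged in the isolated system is zero:
849·2.43·(T − 59.1) + 159·3.93·(T − 9.15) = 0
2063.1(T − 59.1) + 624.87(T − 9.15) = 0
(2063.1 + 624.87) T = 2063.1·59.1 + 624.87·9.15
T = 127645 / 2687.9 = 47.5 °C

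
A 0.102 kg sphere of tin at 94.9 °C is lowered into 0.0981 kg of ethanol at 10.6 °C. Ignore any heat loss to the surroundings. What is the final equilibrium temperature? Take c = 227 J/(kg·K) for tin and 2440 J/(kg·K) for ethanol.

T_f ≈ 18.0 °C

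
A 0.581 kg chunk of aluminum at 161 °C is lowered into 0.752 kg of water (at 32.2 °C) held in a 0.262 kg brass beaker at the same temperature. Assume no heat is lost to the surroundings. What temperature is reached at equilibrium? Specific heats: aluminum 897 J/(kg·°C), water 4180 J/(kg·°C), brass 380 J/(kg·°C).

T_f ≈ 50.0 °C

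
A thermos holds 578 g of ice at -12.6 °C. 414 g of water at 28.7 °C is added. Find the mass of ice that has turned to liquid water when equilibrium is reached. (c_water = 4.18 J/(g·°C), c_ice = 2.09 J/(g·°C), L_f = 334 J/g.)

Cooling the water to 0 °C releases 414·4.18·28.7 = 49666 J.
Warming the ice to 0 °C takes 578·2.09·12.6 = 15221 J, leaving 34445 J for melting.
Melting all 578 g of ice would need 578·334 = 193052 J.
Since 34445 < 193052 J, not all the ice melts; equilibrium is at 0 °C.
m_melt = 34445 / L_f = 103.1 g.

m_melted ≈ 103 g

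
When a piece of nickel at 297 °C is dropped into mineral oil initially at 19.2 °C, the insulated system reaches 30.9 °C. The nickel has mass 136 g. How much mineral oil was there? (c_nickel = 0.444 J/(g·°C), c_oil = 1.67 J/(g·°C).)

m ≈ 822 g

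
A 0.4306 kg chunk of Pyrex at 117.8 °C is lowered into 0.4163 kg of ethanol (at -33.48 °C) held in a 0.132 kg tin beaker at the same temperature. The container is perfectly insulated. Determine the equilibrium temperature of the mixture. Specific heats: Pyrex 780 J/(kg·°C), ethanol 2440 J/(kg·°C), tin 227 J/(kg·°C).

Taking heat into each body as positive, Σ m c ΔT = 0:
0.4306×780×(T − 117.8) + 0.4163×2440×(T − (-33.48)) + 0.132×227×(T − (-33.48)) = 0
1381.6 T = 4554
T = 4554 / 1381.6 = 3.3 °C

T_f ≈ 3.3 °C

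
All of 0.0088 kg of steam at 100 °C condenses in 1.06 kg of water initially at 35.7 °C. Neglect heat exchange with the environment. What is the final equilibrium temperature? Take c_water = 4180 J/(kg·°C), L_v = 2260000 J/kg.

Taking heat into each body as positive, Σ m c ΔT = 0:
latent heat released on condensation: 0.0088·2260000 = 19888; condensed water 100 °C→T: 36.78(T − 100); water warms: 1.06·4180·(T − 35.7) = 4430.8(T − 35.7)
4467.6 T = 19888 + 3678.4 + 158180 = 181746
T ≈ 40.68 °C, under the boiling point, so the assumption holds.

T_f ≈ 40.7 °C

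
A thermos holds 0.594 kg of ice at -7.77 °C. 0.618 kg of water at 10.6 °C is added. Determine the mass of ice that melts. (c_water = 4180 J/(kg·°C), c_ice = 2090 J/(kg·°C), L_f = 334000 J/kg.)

m_melted ≈ 0.0531 kg

Water can give up m c ΔT = 0.618·4180·10.6 = 27382 J before reaching 0 °C.
Of that, 0.594·2090·7.77 = 9646.1 J goes to bring the ice to 0 °C, leaving 17736 J.
Fully melting the ice requires m_ice L_f = 0.594·334000 = 198396 J.
That's not enough to melt it all — equilibrium is at 0 °C with ice remaining.
m_melted·334000 = 17736  ⇒  m_melted ≈ 0.0531 kg.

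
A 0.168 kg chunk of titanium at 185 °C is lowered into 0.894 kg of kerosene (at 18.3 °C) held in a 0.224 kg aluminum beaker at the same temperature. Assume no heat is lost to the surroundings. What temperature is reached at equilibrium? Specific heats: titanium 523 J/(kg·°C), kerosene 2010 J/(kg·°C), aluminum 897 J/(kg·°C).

T_f ≈ 25.3 °C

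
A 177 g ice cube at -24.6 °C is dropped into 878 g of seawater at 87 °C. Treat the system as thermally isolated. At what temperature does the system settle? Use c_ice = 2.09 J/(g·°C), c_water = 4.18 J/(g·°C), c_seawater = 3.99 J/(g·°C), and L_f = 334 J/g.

Net heat exchanged in the isolated system is zero:
warm ice to 0 °C: 177×2.09×(0 − (-24.6)) = 9100.3; melt ice: 177×334 = 59118; meltwater 0→T: 177×4.18×T = 739.86 T; seawater: 3503.2(T − 87)
4243.1 T = 304780 − 68218 = 236562
T ≈ 55.75 °C. Since T > 0 °C, the all-ice-melts assumption holds.

T_f ≈ 55.8 °C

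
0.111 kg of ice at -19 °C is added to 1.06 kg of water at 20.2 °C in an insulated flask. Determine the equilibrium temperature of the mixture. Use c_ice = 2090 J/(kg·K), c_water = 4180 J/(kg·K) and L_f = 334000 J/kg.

T_f ≈ 9.8 °C

Setting the total heat transfer to zero:
warm ice to 0 °C: 0.111×2090×(0 − (-19)) = 4407.8; latent heat to melt: 0.111×334000 = 37074; warm the meltwater: 463.98 T; water cools: 1.06×4180×(T − 20.2) = 4430.8(T − 20.2)
4894.8 T = 89502 − 41482 = 48020
T ≈ 9.81 °C (positive, so assuming full melt was valid).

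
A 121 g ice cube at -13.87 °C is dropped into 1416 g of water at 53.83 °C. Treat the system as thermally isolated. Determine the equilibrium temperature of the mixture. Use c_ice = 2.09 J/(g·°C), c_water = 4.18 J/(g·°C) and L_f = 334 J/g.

Energy conservation, ΣQ = 0:
warm ice to 0 °C: 121×2.09×(0 − (-13.87)) = 3507.6; latent heat to melt: 121×334 = 40414; warm the meltwater: 505.78 T; water cools: 1416×4.18×(T − 53.83) = 5918.9(T − 53.83)
6424.7 T = 318613 − 43922 = 274692
T ≈ 42.76 °C (positive, so assuming full melt was valid).

T_f ≈ 42.8 °C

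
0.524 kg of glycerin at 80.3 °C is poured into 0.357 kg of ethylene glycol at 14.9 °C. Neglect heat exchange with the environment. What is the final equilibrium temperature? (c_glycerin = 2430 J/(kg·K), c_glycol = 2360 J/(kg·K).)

T_f ≈ 54.3 °C

Heat lost by the glycerin equals heat gained by the glycol:
0.524*2430*(80.3 − T) = 0.357*2360*(T − 14.9)
1273.3(80.3 − T) = 842.52(T − 14.9)
2115.8 T = 114801  ⇒  T ≈ 54.26 °C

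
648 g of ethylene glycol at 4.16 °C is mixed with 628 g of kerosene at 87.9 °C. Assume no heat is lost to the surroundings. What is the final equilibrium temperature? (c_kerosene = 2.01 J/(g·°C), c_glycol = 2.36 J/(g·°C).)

T_f ≈ 42.0 °C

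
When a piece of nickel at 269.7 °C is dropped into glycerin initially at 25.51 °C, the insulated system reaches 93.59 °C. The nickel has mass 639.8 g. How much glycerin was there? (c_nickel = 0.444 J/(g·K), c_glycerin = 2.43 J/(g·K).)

Heat lost by the nickel = heat gained by the glycerin:
639.8×0.444×(269.7 − 93.59) = m×2.43×(93.59 − 25.51)
165.43 m = 50028  ⇒  m ≈ 302.4 g

m ≈ 302 g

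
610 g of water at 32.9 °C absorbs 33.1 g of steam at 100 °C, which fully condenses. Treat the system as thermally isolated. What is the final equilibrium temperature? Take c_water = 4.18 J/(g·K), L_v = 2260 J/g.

T_f ≈ 64.2 °C

Sum of m c ΔT and latent-heat terms is zero:
condense steam: −33.1·2260 = −74806; condensate cools 100→T: 33.1·4.18·(T − 100) = 138.36(T − 100); original water: 2549.8(T − 32.9)
2688.2 T = 74806 + 13836 + 83888 = 172530
T ≈ 64.18 °C, under the boiling point, so the assumption holds.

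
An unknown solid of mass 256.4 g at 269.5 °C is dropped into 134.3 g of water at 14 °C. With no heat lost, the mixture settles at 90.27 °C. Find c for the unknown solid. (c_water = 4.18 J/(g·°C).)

Heat lost by the unknown solid = heat gained by the water:
256.4·c·(269.5 − 90.27) = 134.3·4.18·(90.27 − 14)
45955 c = 42816  ⇒  c ≈ 0.9317 J/(g·°C)

c ≈ 0.932 J/(g·°C)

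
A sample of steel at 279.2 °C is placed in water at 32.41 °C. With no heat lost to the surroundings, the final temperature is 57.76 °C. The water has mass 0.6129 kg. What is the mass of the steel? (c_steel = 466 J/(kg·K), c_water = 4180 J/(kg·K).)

Conservation of energy gives ΣQ = 0:
m×466×(57.76 − 279.2) + 0.6129×4180×(57.76 − 32.41) = 0
-103191 m = -64945
m = -64945/-103191 ≈ 0.6294 kg

m ≈ 0.629 kg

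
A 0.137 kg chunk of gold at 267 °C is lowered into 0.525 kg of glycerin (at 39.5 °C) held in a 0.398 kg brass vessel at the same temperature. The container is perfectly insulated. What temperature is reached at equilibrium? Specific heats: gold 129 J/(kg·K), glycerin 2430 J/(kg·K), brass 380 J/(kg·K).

With ΣQ=0 the equilibrium temperature is the m·c-weighted mean:
T_f = (17.67×267 + 1275.8×39.5 + 151.24×39.5) / (17.67 + 1275.8 + 151.24)
    = 61085 / 1444.7 ≈ 42.28 °C

T_f ≈ 42.3 °C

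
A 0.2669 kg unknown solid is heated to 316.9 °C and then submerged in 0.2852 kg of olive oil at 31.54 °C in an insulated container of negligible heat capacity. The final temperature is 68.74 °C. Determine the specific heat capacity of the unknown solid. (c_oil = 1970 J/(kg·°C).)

c ≈ 316 J/(kg·°C)

Heat lost by the unknown solid = heat gained by the oil:
0.2669·c·(316.9 − 68.74) = 0.2852·1970·(68.74 − 31.54)
66.23 c = 20901  ⇒  c ≈ 315.6 J/(kg·°C)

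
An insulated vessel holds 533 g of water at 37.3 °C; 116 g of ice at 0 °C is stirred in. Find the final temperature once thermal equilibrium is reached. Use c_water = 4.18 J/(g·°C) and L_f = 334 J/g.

T_f ≈ 16.4 °C

Heat gained plus heat lost sum to zero:
latent heat to melt: 116×334 = 38744
  warm the meltwater: 484.88 T
  water cools: 533×4.18×(T − 37.3) = 2227.9(T − 37.3)
2712.8 T = 83102 − 38744 = 44358
T ≈ 16.35 °C (positive, so assuming full melt was valid).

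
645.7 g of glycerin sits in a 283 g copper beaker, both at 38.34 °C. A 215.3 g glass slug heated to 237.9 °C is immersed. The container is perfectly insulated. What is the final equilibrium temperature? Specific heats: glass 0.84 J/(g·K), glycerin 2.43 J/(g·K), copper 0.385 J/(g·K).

T_f ≈ 57.8 °C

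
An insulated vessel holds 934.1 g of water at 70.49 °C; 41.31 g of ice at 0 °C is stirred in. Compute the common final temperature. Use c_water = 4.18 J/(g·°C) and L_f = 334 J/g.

Taking heat into each body as positive, Σ m c ΔT = 0:
latent heat to melt: 41.31×334 = 13798
  warm the meltwater: 172.68 T
  water cools: 934.1×4.18×(T − 70.49) = 3904.5(T − 70.49)
4077.2 T = 275231 − 13798 = 261433
T ≈ 64.12 °C. Since T > 0 °C, the all-ice-melts assumption holds.

T_f ≈ 64.1 °C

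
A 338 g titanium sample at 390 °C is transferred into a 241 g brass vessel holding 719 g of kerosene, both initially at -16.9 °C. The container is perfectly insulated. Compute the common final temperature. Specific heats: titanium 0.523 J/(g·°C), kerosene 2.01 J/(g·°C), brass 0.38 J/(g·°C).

Taking heat into each body as positive, Σ m c ΔT = 0:
338*0.523*(T − 390) + 719*2.01*(T − (-16.9)) + 241*0.38*(T − (-16.9)) = 0
1713.5 T = 42970
T = 42970 / 1713.5 = 25.1 °C

T_f ≈ 25.1 °C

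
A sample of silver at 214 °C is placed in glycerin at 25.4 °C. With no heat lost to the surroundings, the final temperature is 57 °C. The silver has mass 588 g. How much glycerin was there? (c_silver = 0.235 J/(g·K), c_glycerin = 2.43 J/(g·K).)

|Q_silver| = |Q_glycerin|:
588·0.235·(214 − 57) = m·2.43·(57 − 25.4)
76.79 m = 21694  ⇒  m ≈ 282.5 g

m ≈ 283 g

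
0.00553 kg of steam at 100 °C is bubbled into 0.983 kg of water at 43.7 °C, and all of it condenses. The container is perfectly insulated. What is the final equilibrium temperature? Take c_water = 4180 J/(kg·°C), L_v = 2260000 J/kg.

T_f ≈ 47.0 °C

Sum of m c ΔT and latent-heat terms is zero:
latent heat released on condensation: 0.00553×2260000 = 12498; condensed water 100 °C→T: 23.12(T − 100); original water: 4108.9(T − 43.7)
4132.1 T = 12498 + 2311.5 + 179561 = 194370
T ≈ 47.04 °C, under the boiling point, so the assumption holds.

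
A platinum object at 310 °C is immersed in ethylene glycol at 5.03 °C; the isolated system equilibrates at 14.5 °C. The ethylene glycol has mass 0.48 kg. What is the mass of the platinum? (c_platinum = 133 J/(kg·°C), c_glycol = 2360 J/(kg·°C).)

m ≈ 0.273 kg

Heat lost by the platinum = heat gained by the glycol:
m·133·(310 − 14.5) = 0.48·2360·(14.5 − 5.03)
39302 m = 10728  ⇒  m ≈ 0.273 kg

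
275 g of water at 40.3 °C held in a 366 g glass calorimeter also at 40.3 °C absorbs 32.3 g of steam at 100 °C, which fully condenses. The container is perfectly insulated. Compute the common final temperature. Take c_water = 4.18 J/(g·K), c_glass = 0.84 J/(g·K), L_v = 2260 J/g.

Taking heat into each body as positive, Σ m c ΔT = 0:
condense steam: −32.3·2260 = −72998; condensate cools 100→T: 32.3·4.18·(T − 100) = 135.01(T − 100); water warms: 275·4.18·(T − 40.3) = 1149.5(T − 40.3); cup: 307.44(T − 40.3)
1592 T = 72998 + 13501 + 58715 = 145214
T ≈ 91.22 °C (< 100 °C, so full condensation is consistent).

T_f ≈ 91.2 °C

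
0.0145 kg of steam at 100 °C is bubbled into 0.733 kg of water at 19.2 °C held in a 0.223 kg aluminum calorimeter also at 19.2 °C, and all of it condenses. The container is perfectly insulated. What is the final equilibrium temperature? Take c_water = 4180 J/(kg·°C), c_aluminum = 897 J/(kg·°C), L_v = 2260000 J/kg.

T_f ≈ 30.5 °C

Conservation of energy gives ΣQ = 0:
latent heat released on condensation: 0.0145·2260000 = 32770
  condensate cools 100→T: 0.0145·4180·(T − 100) = 60.61(T − 100)
  water warms: 0.733·4180·(T − 19.2) = 3063.9(T − 19.2)
  cup: 200.03(T − 19.2)
3324.6 T = 32770 + 6061 + 62668 = 101499
T ≈ 30.53 °C — below 100 °C, confirming all the steam condensed.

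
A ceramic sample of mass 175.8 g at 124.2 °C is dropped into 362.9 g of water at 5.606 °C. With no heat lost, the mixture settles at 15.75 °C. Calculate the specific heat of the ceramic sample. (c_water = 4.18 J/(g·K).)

c ≈ 0.807 J/(g·K)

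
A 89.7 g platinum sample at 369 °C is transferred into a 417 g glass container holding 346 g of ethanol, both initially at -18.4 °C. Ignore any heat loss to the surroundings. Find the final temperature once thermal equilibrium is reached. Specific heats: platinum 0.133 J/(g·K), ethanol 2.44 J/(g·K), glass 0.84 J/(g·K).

T_f is the heat-capacity-weighted average of the initial temperatures:
T_f = (11.93*369 + 844.24*(-18.4) + 350.28*(-18.4)) / (11.93 + 844.24 + 350.28)
    = -17577 / 1206.5 ≈ -14.57 °C

T_f ≈ -14.6 °C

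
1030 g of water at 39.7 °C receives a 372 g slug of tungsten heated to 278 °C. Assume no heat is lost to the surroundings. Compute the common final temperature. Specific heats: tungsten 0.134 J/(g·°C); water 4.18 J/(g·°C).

T_f ≈ 42.4 °C

Energy conservation, ΣQ = 0:
372*0.134*(T − 278) + 1030*4.18*(T − 39.7) = 0
4355.2 T = 184782
T ≈ 42.43 °C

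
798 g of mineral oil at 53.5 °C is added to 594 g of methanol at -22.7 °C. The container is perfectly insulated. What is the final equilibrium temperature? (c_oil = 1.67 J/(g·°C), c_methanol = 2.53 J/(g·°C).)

T_f ≈ 13.1 °C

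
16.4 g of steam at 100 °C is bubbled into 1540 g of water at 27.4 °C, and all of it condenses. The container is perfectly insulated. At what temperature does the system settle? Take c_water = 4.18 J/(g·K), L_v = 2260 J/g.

Let T be the final temperature. ΣQ_i = 0:
condense steam: −16.4·2260 = −37064; condensed water 100 °C→T: 68.55(T − 100); original water: 6437.2(T − 27.4)
6505.8 T = 37064 + 6855.2 + 176379 = 220298
T ≈ 33.86 °C (< 100 °C, so full condensation is consistent).

T_f ≈ 33.9 °C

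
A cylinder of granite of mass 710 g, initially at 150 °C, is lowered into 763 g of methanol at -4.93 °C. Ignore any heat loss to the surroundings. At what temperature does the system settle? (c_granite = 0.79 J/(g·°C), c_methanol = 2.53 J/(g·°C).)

Set heat shed by the hot body equal to heat absorbed by the cold body:
710×0.79×(150 − T) = 763×2.53×(T − (-4.93))
560.9(150 − T) = 1930.4(T − (-4.93))
2491.3 T = 74618  ⇒  T ≈ 29.95 °C

T_f ≈ 30.0 °C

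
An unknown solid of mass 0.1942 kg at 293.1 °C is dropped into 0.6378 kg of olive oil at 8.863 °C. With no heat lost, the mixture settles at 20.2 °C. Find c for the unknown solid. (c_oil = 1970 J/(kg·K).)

Heat lost by the unknown solid = heat gained by the oil:
0.1942×c×(293.1 − 20.2) = 0.6378×1970×(20.2 − 8.863)
53 c = 14245  ⇒  c ≈ 268.8 J/(kg·K)

c ≈ 269 J/(kg·K)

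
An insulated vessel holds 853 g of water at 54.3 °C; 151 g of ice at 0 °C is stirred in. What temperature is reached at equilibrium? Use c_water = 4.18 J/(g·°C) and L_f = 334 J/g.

T_f ≈ 34.1 °C

Taking heat into each body as positive, Σ m c ΔT = 0:
melt ice: 151×334 = 50434; warm the meltwater: 631.18 T; water: 3565.5(T − 54.3)
4196.7 T = 193609 − 50434 = 143175
T ≈ 34.12 °C. Since T > 0 °C, the all-ice-melts assumption holds.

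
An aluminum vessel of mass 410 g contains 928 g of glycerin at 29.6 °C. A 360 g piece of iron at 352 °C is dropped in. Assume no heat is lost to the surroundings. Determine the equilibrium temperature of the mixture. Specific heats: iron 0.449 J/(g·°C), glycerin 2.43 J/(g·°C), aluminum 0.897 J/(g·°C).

Net heat exchanged in the isolated system is zero:
360×0.449×(T − 352) + 928×2.43×(T − 29.6) + 410×0.897×(T − 29.6) = 0
161.64(T − 352) + 2255(T − 29.6) + 367.77(T − 29.6) = 0
(161.64 + 2255 + 367.77) T = 161.64×352 + 2255×29.6 + 367.77×29.6
T = 134532 / 2784.4 = 48.3 °C

T_f ≈ 48.3 °C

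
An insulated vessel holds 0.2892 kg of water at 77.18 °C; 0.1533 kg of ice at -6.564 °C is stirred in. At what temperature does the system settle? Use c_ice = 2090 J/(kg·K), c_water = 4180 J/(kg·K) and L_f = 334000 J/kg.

Sum of m c ΔT and latent-heat terms is zero:
ice -6.564→0 °C: 0.1533·2090·6.564 = 2103.1
  fusion: m_ice L_f = 0.1533·334000 = 51202
  warm the meltwater: 640.79 T
  water cools: 0.2892·4180·(T − 77.18) = 1208.9(T − 77.18)
1849.7 T = 93300 − 53305 = 39994
T ≈ 21.62 °C — above 0 °C, consistent with complete melting.

T_f ≈ 21.6 °C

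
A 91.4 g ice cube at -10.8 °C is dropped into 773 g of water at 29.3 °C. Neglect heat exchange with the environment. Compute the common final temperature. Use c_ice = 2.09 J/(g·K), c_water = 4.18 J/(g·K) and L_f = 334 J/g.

T_f ≈ 17.2 °C

Net heat exchanged in the isolated system is zero:
ice -10.8→0 °C: 91.4·2.09·10.8 = 2063.1; fusion: m_ice L_f = 91.4·334 = 30528; meltwater 0→T: 91.4·4.18·T = 382.05 T; water cools: 773·4.18·(T − 29.3) = 3231.1(T − 29.3)
3613.2 T = 94672 − 32591 = 62082
T ≈ 17.18 °C. Since T > 0 °C, the all-ice-melts assumption holds.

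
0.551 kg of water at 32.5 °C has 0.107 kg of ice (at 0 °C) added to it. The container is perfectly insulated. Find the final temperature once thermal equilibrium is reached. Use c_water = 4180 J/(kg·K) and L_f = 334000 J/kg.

Energy balance with sensible and latent terms:
fusion: m_ice L_f = 0.107·334000 = 35738; meltwater 0→T: 0.107·4180·T = 447.26 T; water: 2303.2(T − 32.5)
2750.4 T = 74853 − 35738 = 39115
T ≈ 14.22 °C. Since T > 0 °C, the all-ice-melts assumption holds.

T_f ≈ 14.2 °C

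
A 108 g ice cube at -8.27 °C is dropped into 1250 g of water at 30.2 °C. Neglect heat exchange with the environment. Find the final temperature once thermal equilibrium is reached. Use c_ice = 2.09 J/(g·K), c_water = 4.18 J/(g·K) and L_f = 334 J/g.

T_f ≈ 21.1 °C

Energy balance with sensible and latent terms:
warm ice to 0 °C: 108×2.09×(0 − (-8.27)) = 1866.7
  latent heat to melt: 108×334 = 36072
  warm the meltwater: 451.44 T
  water: 5225(T − 30.2)
5676.4 T = 157795 − 37939 = 119856
T ≈ 21.11 °C. Since T > 0 °C, the all-ice-melts assumption holds.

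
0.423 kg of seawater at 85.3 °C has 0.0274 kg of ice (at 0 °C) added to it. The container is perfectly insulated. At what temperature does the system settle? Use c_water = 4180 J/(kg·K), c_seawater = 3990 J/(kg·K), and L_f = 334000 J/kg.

T_f ≈ 74.8 °C

Energy balance with sensible and latent terms:
fusion: m_ice L_f = 0.0274·334000 = 9151.6
  meltwater 0→T: 0.0274·4180·T = 114.53 T
  seawater cools: 0.423·3990·(T − 85.3) = 1687.8(T − 85.3)
1802.3 T = 143967 − 9151.6 = 134815
T ≈ 74.80 °C. Since T > 0 °C, the all-ice-melts assumption holds.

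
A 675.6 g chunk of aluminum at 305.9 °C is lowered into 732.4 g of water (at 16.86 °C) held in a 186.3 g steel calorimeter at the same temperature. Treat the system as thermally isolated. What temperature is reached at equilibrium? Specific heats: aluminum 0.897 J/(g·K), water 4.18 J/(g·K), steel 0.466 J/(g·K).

Heat gained plus heat lost sum to zero:
675.6·0.897·(T − 305.9) + 732.4·4.18·(T − 16.86) + 186.3·0.466·(T − 16.86) = 0
606.01(T − 305.9) + 3061.4(T − 16.86) + 86.82(T − 16.86) = 0
3754.3 T = 238459
T = 238459 / 3754.3 = 63.5 °C

T_f ≈ 63.5 °C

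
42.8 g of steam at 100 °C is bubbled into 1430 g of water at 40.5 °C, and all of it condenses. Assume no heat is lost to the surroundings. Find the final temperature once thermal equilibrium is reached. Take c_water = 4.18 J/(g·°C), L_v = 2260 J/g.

T_f ≈ 57.9 °C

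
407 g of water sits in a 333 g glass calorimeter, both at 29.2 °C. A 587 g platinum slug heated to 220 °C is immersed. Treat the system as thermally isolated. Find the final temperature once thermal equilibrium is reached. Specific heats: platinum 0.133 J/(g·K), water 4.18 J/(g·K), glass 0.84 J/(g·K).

Energy conservation, ΣQ = 0:
587×0.133×(T − 220) + 407×4.18×(T − 29.2) + 333×0.84×(T − 29.2) = 0
2059.1 T = 75020
T = 75020 / 2059.1 = 36.4 °C

T_f ≈ 36.4 °C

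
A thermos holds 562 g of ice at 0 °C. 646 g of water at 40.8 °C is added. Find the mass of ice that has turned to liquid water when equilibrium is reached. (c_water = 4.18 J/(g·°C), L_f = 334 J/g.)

Water can give up m c ΔT = 646·4.18·40.8 = 110171 J before reaching 0 °C.
Fully melting the ice requires m_ice L_f = 562·334 = 187708 J.
110171 J < 187708 J, so only part of the ice melts and the system sits at 0 °C.
Mass melted = 110171/334 ≈ 329.9 g.

m_melted ≈ 330 g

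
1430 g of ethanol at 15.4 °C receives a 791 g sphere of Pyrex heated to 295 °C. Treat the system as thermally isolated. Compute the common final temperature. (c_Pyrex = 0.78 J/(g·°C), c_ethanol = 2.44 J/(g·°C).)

T_f ≈ 57.4 °C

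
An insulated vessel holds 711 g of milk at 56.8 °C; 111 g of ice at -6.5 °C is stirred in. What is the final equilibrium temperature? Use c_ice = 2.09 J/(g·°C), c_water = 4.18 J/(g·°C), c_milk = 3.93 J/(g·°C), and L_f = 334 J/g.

Energy conservation, ΣQ = 0:
ice -6.5→0 °C: 111×2.09×6.5 = 1507.9
  fusion: m_ice L_f = 111×334 = 37074
  meltwater 0→T: 111×4.18×T = 463.98 T
  milk: 2794.2(T − 56.8)
3258.2 T = 158712 − 38582 = 120130
T ≈ 36.87 °C. Since T > 0 °C, the all-ice-melts assumption holds.

T_f ≈ 36.9 °C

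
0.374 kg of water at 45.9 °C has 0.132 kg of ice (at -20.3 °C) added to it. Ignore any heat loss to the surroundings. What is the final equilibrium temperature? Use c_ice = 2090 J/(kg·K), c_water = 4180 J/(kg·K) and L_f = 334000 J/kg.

T_f ≈ 10.4 °C

Sum of m c ΔT and latent-heat terms is zero:
warm ice to 0 °C: 0.132·2090·(0 − (-20.3)) = 5600.4
  fusion: m_ice L_f = 0.132·334000 = 44088
  meltwater 0→T: 0.132·4180·T = 551.76 T
  water cools: 0.374·4180·(T − 45.9) = 1563.3(T − 45.9)
2115.1 T = 71756 − 49688 = 22068
T ≈ 10.43 °C. Since T > 0 °C, the all-ice-melts assumption holds.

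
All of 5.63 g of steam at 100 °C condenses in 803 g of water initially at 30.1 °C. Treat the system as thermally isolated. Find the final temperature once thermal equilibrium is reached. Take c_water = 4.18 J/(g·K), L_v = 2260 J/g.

T_f ≈ 34.4 °C

Net heat exchanged in the isolated system is zero:
condense steam: −5.63·2260 = −12724
  condensed water 100 °C→T: 23.53(T − 100)
  water warms: 803·4.18·(T − 30.1) = 3356.5(T − 30.1)
3380.1 T = 12724 + 2353.3 + 101032 = 116109
T ≈ 34.35 °C, under the boiling point, so the assumption holds.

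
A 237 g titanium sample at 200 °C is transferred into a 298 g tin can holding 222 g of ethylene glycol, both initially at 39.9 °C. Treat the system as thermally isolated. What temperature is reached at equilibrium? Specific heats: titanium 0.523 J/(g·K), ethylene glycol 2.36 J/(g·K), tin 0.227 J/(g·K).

T_f ≈ 67.6 °C

Let T be the final temperature. ΣQ_i = 0:
237*0.523*(T − 200) + 222*2.36*(T − 39.9) + 298*0.227*(T − 39.9) = 0
123.95(T − 200) + 523.92(T − 39.9) + 67.65(T − 39.9) = 0
715.52 T = 48394
T = 48394 / 715.52 = 67.6 °C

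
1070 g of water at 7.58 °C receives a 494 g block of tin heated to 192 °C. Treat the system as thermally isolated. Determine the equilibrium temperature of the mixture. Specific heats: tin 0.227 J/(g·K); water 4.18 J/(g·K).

T_f ≈ 12.1 °C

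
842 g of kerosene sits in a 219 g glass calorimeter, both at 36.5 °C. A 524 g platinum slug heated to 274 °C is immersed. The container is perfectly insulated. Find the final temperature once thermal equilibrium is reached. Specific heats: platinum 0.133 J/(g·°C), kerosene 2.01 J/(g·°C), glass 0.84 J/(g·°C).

T_f ≈ 45.0 °C

Taking heat into each body as positive, Σ m c ΔT = 0:
524·0.133·(T − 274) + 842·2.01·(T − 36.5) + 219·0.84·(T − 36.5) = 0
69.69(T − 274) + 1692.4(T − 36.5) + 183.96(T − 36.5) = 0
1946.1 T = 87583
T ≈ 45.01 °C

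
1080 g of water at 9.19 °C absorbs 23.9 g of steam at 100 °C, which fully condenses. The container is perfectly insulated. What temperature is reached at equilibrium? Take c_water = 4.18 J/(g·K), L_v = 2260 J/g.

Conservation of energy gives ΣQ = 0:
condense steam: −23.9·2260 = −54014
  condensate cools 100→T: 23.9·4.18·(T − 100) = 99.9(T − 100)
  water warms: 1080·4.18·(T − 9.19) = 4514.4(T − 9.19)
4614.3 T = 54014 + 9990.2 + 41487 = 105492
T ≈ 22.86 °C — below 100 °C, confirming all the steam condensed.

T_f ≈ 22.9 °C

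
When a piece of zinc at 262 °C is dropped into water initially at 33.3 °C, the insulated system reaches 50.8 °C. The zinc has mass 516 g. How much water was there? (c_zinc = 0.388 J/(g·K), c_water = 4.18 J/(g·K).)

m ≈ 578 g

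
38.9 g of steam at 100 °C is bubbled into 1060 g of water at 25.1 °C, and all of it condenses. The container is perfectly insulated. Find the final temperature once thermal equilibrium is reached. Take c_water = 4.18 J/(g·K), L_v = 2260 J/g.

T_f ≈ 46.9 °C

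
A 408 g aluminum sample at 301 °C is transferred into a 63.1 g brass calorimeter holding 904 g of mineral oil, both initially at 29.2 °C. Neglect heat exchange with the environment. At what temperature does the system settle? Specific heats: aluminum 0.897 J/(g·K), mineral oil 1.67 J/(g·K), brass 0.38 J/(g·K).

T_f ≈ 81.6 °C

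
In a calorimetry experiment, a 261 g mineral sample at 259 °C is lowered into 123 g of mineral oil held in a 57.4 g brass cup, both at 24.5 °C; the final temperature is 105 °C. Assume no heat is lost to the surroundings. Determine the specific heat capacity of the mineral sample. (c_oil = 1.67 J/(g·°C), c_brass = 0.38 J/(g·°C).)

Energy conservation, ΣQ = 0:
261·c·(105 − 259) + 123·1.67·(105 − 24.5) + 57.4·0.38·(105 − 24.5) = 0
-40194 c = -18291
c = -18291/-40194 ≈ 0.4551 J/(g·°C)

c ≈ 0.455 J/(g·°C)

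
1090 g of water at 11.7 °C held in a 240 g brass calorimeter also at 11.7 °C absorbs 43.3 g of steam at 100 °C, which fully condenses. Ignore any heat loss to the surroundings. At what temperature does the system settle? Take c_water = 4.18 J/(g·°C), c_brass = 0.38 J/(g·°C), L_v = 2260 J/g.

T_f ≈ 35.3 °C

Setting the total heat transfer to zero:
condense steam: −43.3·2260 = −97858
  condensed water 100 °C→T: 180.99(T − 100)
  original water: 4556.2(T − 11.7)
  cup: 91.2(T − 11.7)
4828.4 T = 97858 + 18099 + 54375 = 170332
T ≈ 35.28 °C, under the boiling point, so the assumption holds.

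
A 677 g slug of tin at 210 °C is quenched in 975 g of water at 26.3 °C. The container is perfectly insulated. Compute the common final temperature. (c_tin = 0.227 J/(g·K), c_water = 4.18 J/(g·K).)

T_f ≈ 33.0 °C

T_f is the heat-capacity-weighted average of the initial temperatures:
T_f = (153.68·210 + 4075.5·26.3) / (153.68 + 4075.5)
    = 139458 / 4229.2 ≈ 32.98 °C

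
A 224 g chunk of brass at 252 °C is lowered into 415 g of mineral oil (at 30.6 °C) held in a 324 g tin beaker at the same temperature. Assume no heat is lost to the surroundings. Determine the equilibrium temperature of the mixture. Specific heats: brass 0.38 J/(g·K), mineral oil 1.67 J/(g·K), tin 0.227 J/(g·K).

Energy conservation, ΣQ = 0:
224·0.38·(T − 252) + 415·1.67·(T − 30.6) + 324·0.227·(T − 30.6) = 0
85.12(T − 252) + 693.05(T − 30.6) + 73.55(T − 30.6) = 0
(85.12 + 693.05 + 73.55) T = 85.12·252 + 693.05·30.6 + 73.55·30.6
T = 44908 / 851.72 = 52.7 °C

T_f ≈ 52.7 °C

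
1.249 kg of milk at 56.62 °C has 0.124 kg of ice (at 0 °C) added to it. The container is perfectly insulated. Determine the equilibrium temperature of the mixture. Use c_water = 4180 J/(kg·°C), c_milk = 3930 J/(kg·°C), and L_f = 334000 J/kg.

T_f ≈ 43.6 °C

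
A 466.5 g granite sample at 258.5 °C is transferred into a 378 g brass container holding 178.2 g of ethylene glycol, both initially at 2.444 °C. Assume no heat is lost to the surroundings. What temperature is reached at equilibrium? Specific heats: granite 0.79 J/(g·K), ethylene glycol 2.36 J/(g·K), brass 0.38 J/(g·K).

Let T be the final temperature. ΣQ_i = 0:
466.5·0.79·(T − 258.5) + 178.2·2.36·(T − 2.444) + 378·0.38·(T − 2.444) = 0
368.54(T − 258.5) + 420.55(T − 2.444) + 143.64(T − 2.444) = 0
932.73 T = 96645
T = 96645 / 932.73 = 104 °C

T_f ≈ 103.6 °C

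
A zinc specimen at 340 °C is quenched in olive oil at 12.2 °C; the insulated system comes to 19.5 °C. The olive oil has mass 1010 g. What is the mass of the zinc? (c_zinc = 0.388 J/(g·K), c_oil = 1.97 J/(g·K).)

m ≈ 117 g

Heat lost by the zinc = heat gained by the oil:
m×0.388×(340 − 19.5) = 1010×1.97×(19.5 − 12.2)
124.35 m = 14525  ⇒  m ≈ 116.8 g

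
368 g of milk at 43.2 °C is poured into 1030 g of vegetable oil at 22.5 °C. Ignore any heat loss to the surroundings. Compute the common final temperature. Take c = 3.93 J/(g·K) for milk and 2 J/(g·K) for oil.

T_f ≈ 31.0 °C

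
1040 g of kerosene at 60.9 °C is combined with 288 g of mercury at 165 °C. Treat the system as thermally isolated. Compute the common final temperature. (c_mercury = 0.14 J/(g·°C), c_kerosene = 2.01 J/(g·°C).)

T_f ≈ 62.9 °C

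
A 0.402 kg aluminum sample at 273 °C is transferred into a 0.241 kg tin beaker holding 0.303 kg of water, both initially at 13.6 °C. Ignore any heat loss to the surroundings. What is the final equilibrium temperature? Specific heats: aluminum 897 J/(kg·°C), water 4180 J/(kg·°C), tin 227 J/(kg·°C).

Taking heat into each body as positive, Σ m c ΔT = 0:
0.402·897·(T − 273) + 0.303·4180·(T − 13.6) + 0.241·227·(T − 13.6) = 0
1681.8 T = 116411
T = 116411 / 1681.8 = 69.2 °C

T_f ≈ 69.2 °C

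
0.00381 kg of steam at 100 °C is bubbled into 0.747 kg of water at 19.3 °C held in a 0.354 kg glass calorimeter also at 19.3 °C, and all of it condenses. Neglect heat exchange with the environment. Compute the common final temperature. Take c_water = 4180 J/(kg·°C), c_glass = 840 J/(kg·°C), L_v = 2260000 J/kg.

Setting the total heat transfer to zero:
condense steam: −0.00381·2260000 = −8610.6
  condensate cools 100→T: 0.00381·4180·(T − 100) = 15.93(T − 100)
  original water: 3122.5(T − 19.3)
  glass cup: 0.354·840·(T − 19.3) = 297.36(T − 19.3)
3435.7 T = 8610.6 + 1592.6 + 66003 = 76206
T ≈ 22.18 °C (< 100 °C, so full condensation is consistent).

T_f ≈ 22.2 °C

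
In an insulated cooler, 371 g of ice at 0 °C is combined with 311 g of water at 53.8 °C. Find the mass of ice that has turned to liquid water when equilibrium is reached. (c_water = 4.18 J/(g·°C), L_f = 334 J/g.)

Heat available from the water dropping to 0 °C: 311×4.18×53.8 = 69939 J.
To melt every bit of ice: 371×334 = 123914 J.
Since 69939 < 123914 J, not all the ice melts; equilibrium is at 0 °C.
m_melted×334 = 69939  ⇒  m_melted ≈ 209.4 g.

m_melted ≈ 209 g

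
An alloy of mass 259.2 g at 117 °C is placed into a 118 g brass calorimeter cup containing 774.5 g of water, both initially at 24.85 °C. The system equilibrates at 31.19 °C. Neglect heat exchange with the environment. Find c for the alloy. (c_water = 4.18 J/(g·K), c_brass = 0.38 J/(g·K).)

c ≈ 0.936 J/(g·K)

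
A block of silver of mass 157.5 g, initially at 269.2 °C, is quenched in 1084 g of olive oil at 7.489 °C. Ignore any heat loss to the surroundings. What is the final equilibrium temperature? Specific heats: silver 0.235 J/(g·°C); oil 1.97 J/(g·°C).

T_f ≈ 11.9 °C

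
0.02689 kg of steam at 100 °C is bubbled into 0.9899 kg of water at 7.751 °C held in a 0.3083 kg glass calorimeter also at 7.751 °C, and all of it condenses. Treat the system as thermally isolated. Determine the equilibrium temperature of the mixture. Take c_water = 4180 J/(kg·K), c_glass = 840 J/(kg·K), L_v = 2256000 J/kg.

T_f ≈ 23.5 °C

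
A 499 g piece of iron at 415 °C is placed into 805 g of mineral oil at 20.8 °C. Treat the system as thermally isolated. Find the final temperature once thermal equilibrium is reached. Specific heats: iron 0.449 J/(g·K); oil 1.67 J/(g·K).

Conservation of energy gives ΣQ = 0:
499*0.449*(T − 415) + 805*1.67*(T − 20.8) = 0
224.05(T − 415) + 1344.3(T − 20.8) = 0
1568.4 T = 120944
T = 120944 / 1568.4 = 77.1 °C

T_f ≈ 77.1 °C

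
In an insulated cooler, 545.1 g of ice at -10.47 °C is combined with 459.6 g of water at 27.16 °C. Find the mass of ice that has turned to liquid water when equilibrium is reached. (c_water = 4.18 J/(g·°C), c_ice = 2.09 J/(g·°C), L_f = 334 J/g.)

m_melted ≈ 121 g

Water can give up m c ΔT = 459.6×4.18×27.16 = 52178 J before reaching 0 °C.
Warming the ice to 0 °C takes 545.1×2.09×10.47 = 11928 J, leaving 40250 J for melting.
Melting all 545.1 g of ice would need 545.1×334 = 182063 J.
40250 J < 182063 J, so only part of the ice melts and the system sits at 0 °C.
m_melted×334 = 40250  ⇒  m_melted ≈ 120.5 g.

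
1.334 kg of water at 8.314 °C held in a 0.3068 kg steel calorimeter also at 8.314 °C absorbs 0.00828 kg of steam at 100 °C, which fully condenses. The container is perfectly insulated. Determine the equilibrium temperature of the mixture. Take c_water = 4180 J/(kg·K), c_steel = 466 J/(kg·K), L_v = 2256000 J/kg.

Net heat exchanged in the isolated system is zero:
condense steam: −0.00828×2256000 = −18680
  condensate cools 100→T: 0.00828×4180×(T − 100) = 34.61(T − 100)
  water warms: 1.334×4180×(T − 8.314) = 5576.1(T − 8.314)
  steel cup: 0.3068×466×(T − 8.314) = 142.97(T − 8.314)
5753.7 T = 18680 + 3461 + 47549 = 69689
T ≈ 12.11 °C, under the boiling point, so the assumption holds.

T_f ≈ 12.1 °C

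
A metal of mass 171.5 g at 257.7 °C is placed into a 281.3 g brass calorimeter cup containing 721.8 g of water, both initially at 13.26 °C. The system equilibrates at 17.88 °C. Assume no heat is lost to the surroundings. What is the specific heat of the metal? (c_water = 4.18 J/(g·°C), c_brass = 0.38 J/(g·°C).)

Conservation of energy gives ΣQ = 0:
171.5×c×(17.88 − 257.7) + 721.8×4.18×(17.88 − 13.26) + 281.3×0.38×(17.88 − 13.26) = 0
-41129 c = -14433
c = -14433/-41129 ≈ 0.3509 J/(g·°C)

c ≈ 0.351 J/(g·°C)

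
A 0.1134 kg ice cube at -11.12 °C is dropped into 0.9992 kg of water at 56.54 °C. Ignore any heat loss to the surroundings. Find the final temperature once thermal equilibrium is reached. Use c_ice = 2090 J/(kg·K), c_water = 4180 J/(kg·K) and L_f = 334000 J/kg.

T_f ≈ 42.1 °C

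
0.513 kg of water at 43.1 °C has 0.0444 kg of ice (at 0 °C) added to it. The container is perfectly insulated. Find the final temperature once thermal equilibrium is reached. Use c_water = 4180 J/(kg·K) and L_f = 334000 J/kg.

Heat gained plus heat lost sum to zero:
latent heat to melt: 0.0444×334000 = 14830; warm the meltwater: 185.59 T; water cools: 0.513×4180×(T − 43.1) = 2144.3(T − 43.1)
2329.9 T = 92421 − 14830 = 77591
T ≈ 33.30 °C (positive, so assuming full melt was valid).

T_f ≈ 33.3 °C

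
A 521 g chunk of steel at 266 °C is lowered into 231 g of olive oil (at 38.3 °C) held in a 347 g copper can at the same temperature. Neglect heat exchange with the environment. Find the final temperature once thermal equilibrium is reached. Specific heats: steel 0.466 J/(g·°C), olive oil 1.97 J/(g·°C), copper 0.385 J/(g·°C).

T_f is the heat-capacity-weighted average of the initial temperatures:
T_f = (242.79×266 + 455.07×38.3 + 133.59×38.3) / (242.79 + 455.07 + 133.59)
    = 87127 / 831.45 ≈ 104.79 °C

T_f ≈ 104.8 °C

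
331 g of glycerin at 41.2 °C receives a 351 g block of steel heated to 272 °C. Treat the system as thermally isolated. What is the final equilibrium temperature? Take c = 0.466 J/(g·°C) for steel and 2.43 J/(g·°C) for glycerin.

T_f ≈ 80.2 °C

With ΣQ=0 the equilibrium temperature is the m·c-weighted mean:
T_f = (163.57*272 + 804.33*41.2) / (163.57 + 804.33)
    = 77628 / 967.9 ≈ 80.20 °C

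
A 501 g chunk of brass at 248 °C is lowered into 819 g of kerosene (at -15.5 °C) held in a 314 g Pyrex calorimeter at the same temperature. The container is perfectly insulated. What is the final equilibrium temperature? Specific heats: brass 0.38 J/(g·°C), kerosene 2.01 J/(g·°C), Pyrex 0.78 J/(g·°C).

Energy conservation, ΣQ = 0:
501*0.38*(T − 248) + 819*2.01*(T − (-15.5)) + 314*0.78*(T − (-15.5)) = 0
2081.5 T = 17902
T ≈ 8.60 °C

T_f ≈ 8.6 °C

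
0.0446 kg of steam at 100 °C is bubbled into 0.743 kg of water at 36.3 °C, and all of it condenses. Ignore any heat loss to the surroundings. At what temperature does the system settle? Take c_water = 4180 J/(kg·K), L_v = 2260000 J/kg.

Conservation of energy gives ΣQ = 0:
condense steam: −0.0446·2260000 = −100796; condensed water 100 °C→T: 186.43(T − 100); original water: 3105.7(T − 36.3)
3292.2 T = 100796 + 18643 + 112738 = 232177
T ≈ 70.52 °C — below 100 °C, confirming all the steam condensed.

T_f ≈ 70.5 °C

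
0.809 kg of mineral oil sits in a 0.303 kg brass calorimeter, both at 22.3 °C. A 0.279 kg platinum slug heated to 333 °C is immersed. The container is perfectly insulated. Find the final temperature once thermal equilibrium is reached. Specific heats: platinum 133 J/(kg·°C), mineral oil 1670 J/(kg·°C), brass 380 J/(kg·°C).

With ΣQ=0 the equilibrium temperature is the m·c-weighted mean:
T_f = (37.11*333 + 1351*22.3 + 115.14*22.3) / (37.11 + 1351 + 115.14)
    = 45052 / 1503.3 ≈ 29.97 °C

T_f ≈ 30.0 °C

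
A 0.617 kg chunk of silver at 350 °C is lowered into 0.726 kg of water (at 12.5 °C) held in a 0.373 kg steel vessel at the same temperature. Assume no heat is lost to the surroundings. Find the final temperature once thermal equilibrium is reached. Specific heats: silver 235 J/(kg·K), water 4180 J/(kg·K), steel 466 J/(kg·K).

T_f ≈ 27.1 °C

With ΣQ=0 the equilibrium temperature is the m·c-weighted mean:
T_f = (145·350 + 3034.7·12.5 + 173.82·12.5) / (145 + 3034.7 + 173.82)
    = 90854 / 3353.5 ≈ 27.09 °C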